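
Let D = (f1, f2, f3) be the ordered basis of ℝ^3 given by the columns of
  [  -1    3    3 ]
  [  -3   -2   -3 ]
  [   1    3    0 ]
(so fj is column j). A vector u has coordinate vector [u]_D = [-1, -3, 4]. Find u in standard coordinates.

[4, -3, -10]

By definition u = -f1 - 3f2 + 4f3.
Summing componentwise gives [4, -3, -10].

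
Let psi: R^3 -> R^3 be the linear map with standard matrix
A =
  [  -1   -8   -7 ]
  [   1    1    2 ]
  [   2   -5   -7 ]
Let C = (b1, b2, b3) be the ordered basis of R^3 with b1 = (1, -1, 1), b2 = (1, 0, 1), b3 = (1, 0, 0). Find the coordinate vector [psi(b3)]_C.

Compute psi(b3) = A b3 = (-1, 1, 2) in standard coordinates.
Then write this in C-coordinates: solve for y in y_1 b1 + ... + y_3 b3 = (-1, 1, 2).
This gives y = (-1, 3, -3), which is column 3 of [psi]_C.

(-1, 3, -3)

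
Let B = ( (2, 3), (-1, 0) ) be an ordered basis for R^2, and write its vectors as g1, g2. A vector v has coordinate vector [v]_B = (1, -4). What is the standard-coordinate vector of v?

By definition v = g1 - 4g2.
Summing componentwise gives (6, 3).

(6, 3)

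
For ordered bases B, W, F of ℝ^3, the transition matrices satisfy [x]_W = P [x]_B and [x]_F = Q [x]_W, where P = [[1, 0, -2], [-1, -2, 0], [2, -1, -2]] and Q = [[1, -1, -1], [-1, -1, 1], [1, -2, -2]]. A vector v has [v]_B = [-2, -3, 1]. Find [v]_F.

[-9, -7, -14]

Composing the changes, [v]_F = Q P [v]_B.
Q P = [[0, 3, 0], [2, 1, 0], [-1, 6, 2]]; applying this to [-2, -3, 1] gives [-9, -7, -14].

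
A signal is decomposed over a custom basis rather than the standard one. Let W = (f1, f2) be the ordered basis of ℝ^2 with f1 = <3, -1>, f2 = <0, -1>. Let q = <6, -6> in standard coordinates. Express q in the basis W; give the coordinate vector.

<2, 4>

Write q = c_1 f1 + c_2 f2 and solve for the c_i.
System: 3c_1 + 0c_2 = 6, -c_1 - c_2 = -6; solving gives c_1 = 2, c_2 = 4.
Check: 2f1 + 4f2 = <6, -6>.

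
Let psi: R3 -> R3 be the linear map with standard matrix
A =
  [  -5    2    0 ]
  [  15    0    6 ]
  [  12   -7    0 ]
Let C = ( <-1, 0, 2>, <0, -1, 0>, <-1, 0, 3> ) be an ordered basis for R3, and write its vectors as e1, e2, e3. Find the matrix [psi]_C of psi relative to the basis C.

[[-3, -1, -3], [3, 0, -3], [-2, 3, -2]]

The j-th column of [psi]_C is [psi(ej)]_C.
psi(e1) = A e1 = <5, -3, -12> = -3e1 + 3e2 - 2e3, so column 1 is <-3, 3, -2>.
Repeating for e2, e3 and assembling the columns gives [[-3, -1, -3], [3, 0, -3], [-2, 3, -2]].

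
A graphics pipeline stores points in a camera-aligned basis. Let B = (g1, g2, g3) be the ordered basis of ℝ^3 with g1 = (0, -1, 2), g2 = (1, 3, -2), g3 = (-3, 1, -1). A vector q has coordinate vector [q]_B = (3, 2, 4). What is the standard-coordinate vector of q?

(-10, 7, -2)

q = M [q]_B, where M has columns g1, ..., g3.
Carrying out the matrix-vector product, q = (-10, 7, -2).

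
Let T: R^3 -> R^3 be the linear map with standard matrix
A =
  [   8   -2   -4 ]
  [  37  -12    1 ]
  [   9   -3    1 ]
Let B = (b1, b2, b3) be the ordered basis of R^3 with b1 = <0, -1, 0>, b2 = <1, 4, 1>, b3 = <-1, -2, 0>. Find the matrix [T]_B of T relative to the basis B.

The j-th column of [T]_B is [T(bj)]_B.
T(b1) = A b1 = <2, 12, 3> = -2b1 + 3b2 + b3, so column 1 is <-2, 3, 1>.
Repeating for b2, b3 and assembling the columns gives [[-2, -2, -1], [3, -2, -3], [1, 2, 1]].

[[-2, -2, -1], [3, -2, -3], [1, 2, 1]]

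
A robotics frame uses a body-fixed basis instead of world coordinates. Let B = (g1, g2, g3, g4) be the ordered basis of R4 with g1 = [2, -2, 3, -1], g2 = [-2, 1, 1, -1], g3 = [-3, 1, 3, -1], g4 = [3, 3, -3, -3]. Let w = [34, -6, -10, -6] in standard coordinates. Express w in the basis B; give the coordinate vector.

We seek scalars with c_1 g1 + ... + c_4 g4 = w; equivalently solve M c = w where the columns of M are g1, ..., g4.
Gaussian elimination on [M | w] yields c = (4, -4, -3, 3).
Check: 4g1 - 4g2 - 3g3 + 3g4 = [34, -6, -10, -6].

[4, -4, -3, 3]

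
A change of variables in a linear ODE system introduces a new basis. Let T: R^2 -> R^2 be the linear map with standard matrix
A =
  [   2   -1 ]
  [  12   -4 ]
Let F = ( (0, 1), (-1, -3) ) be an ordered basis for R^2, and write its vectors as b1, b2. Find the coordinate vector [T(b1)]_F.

(-1, 1)

Column 1 of [T]_F is the F-coordinate vector of T(b1).
In standard coordinates T(b1) = A b1 = (-1, -4).
Converting to F: (-1, -4) = -b1 + b2, so the coordinate vector is (-1, 1).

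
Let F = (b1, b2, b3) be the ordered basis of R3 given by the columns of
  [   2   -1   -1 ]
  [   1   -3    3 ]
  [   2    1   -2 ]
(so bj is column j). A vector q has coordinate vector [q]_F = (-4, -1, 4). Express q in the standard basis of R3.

The coordinates say q = -4b1 - b2 + 4b3; adding the scaled basis vectors gives (-11, 11, -17).

(-11, 11, -17)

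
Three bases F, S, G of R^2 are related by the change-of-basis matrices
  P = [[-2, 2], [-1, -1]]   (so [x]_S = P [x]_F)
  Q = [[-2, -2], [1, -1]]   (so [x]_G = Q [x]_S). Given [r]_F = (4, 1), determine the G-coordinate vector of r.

Composing the changes, [r]_G = Q P [r]_F.
Q P = [[6, -2], [-1, 3]]; applying this to (4, 1) gives (22, -1).

(22, -1)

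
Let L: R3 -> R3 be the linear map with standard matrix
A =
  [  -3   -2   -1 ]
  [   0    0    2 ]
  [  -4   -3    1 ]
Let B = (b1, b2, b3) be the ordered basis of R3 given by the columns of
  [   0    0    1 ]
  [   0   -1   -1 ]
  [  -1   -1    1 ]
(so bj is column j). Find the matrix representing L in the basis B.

Let P have columns b1, ..., b3. Then [L]_B = P^(-1) A P.
Here det P = -1, so P^(-1) is integer; computing A P first and then P^(-1)(A P) gives [[1, 2, -2], [1, -1, 0], [1, 3, -2]].

[[1, 2, -2], [1, -1, 0], [1, 3, -2]]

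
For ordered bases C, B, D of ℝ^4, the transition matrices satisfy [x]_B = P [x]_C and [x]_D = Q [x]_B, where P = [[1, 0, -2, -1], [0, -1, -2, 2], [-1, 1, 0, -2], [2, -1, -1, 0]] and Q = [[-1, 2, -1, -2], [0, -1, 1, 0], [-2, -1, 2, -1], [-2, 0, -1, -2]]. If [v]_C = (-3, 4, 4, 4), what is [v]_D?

(36, 3, 46, 59)

Apply P to get B-coordinates (-15, -4, -1, -14), then Q to get D-coordinates.
The result is [v]_D = (36, 3, 46, 59).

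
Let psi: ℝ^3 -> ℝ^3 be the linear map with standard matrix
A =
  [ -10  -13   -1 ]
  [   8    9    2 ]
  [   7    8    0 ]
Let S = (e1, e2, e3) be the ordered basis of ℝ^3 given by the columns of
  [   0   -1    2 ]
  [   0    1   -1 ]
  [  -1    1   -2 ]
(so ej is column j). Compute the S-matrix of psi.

With P the matrix whose columns are e1, ..., e3, [psi]_S = P^(-1) A P.
Column by column: psi(e1) = A e1 = (1, -2, 0); its S-coordinates (-1, -3, -1) give column 1.
Continuing for each basis vector yields [psi]_S = [[-1, 3, -1], [-3, 2, 1], [-1, -1, -2]].

[[-1, 3, -1], [-3, 2, 1], [-1, -1, -2]]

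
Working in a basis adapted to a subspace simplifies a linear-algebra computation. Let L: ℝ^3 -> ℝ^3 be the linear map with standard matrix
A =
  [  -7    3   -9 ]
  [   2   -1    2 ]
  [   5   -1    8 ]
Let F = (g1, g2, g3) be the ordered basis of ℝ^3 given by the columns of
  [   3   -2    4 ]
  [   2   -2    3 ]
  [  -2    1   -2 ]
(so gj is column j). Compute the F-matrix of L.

Let P have columns g1, ..., g3. Then [L]_F = P^(-1) A P.
Here det P = -1, so P^(-1) is integer; computing A P first and then P^(-1)(A P) gives [[3, 1, -1], [3, -2, -3], [0, -2, -1]].

[[3, 1, -1], [3, -2, -3], [0, -2, -1]]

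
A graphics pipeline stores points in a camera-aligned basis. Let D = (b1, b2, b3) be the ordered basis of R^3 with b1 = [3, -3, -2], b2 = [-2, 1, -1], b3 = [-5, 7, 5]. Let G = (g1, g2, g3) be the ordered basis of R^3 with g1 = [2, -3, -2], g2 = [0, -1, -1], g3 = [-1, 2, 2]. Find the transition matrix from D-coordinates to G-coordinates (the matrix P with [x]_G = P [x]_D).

Column j of P is [bj]_G, since P maps D-coordinates to G-coordinates.
Expressing b1 in G: b1 = g1 - 2g2 - g3, so column 1 of P is [1, -2, -1].
Doing the same for each bj gives P = [[1, -2, -2], [-2, 1, 1], [-1, -2, 1]].

[[1, -2, -2], [-2, 1, 1], [-1, -2, 1]]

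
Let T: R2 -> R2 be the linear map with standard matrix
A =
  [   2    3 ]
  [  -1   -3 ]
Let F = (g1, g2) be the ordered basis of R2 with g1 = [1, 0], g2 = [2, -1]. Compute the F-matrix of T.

The j-th column of [T]_F is [T(gj)]_F.
T(g1) = A g1 = [2, -1] = 0·g1 + g2, so column 1 is [0, 1].
Repeating for g2 and assembling the columns gives [[0, 3], [1, -1]].

[[0, 3], [1, -1]]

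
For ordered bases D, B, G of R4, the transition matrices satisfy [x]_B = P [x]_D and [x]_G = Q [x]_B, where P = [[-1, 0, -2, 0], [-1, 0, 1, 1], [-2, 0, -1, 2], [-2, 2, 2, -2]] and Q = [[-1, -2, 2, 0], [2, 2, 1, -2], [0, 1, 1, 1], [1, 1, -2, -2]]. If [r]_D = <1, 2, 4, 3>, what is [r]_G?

<-3, -14, 10, -11>

Apply P to get B-coordinates <-9, 6, 0, 4>, then Q to get G-coordinates.
The result is [r]_G = <-3, -14, 10, -11>.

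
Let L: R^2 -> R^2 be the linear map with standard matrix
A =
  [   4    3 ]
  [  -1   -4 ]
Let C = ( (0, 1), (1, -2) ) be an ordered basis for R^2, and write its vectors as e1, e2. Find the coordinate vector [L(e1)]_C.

Compute L(e1) = A e1 = (3, -4) in standard coordinates.
Then write this in C-coordinates: solve for y in y_1 e1 + y_2 e2 = (3, -4).
This gives y = (2, 3), which is column 1 of [L]_C.

(2, 3)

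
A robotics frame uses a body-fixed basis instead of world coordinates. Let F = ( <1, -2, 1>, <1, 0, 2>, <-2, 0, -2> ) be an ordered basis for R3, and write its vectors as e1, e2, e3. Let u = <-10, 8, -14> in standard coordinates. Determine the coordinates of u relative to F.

<-4, -4, 1>

Write u = c_1 e1 + ... + c_3 e3 and solve for the c_i.
Gaussian elimination on [M | u] yields c = (-4, -4, 1).
Check: -4e1 - 4e2 + e3 = <-10, 8, -14>.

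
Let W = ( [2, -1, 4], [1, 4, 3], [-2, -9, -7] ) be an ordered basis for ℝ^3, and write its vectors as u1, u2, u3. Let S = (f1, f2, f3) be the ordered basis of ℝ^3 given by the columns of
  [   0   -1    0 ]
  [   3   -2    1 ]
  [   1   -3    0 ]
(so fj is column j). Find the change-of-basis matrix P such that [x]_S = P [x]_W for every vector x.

[[-2, 0, -1], [-2, -1, 2], [1, 2, -2]]

Let M have columns uj and N have columns fj. Then for every x, N [x]_S = x = M [x]_W, so P = N^(-1) M.
Since det N = -1, N^(-1) has integer entries; multiplying gives P = [[-2, 0, -1], [-2, -1, 2], [1, 2, -2]].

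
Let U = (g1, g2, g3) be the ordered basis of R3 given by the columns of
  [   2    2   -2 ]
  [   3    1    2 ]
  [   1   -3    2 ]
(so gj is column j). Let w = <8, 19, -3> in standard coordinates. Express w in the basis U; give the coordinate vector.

We seek scalars with c_1 g1 + ... + c_3 g3 = w; equivalently solve M c = w where the columns of M are g1, ..., g3.
Solving this 3x3 system gives c = (3, 4, 3).
Check: 3g1 + 4g2 + 3g3 = <8, 19, -3>.

<3, 4, 3>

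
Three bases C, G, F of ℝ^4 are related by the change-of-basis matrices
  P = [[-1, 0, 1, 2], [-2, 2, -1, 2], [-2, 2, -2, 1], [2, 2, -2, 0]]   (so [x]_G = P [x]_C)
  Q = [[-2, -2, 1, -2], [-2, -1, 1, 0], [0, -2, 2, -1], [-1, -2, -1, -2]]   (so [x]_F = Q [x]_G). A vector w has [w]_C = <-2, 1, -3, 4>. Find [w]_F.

<-40, -15, -6, -65>

Apply P to get G-coordinates <7, 17, 16, 4>, then Q to get F-coordinates.
The result is [w]_F = <-40, -15, -6, -65>.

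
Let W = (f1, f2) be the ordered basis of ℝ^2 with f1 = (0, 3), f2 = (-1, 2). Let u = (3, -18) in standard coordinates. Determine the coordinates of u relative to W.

[u]_W is the unique c with M c = u, where M has columns f1, f2.
System: 0c_1 - c_2 = 3, 3c_1 + 2c_2 = -18; solving gives c_1 = -4, c_2 = -3.
Check: -4f1 - 3f2 = (3, -18).

(-4, -3)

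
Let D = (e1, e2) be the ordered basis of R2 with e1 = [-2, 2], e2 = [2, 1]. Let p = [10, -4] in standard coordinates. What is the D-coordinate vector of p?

Write p = c_1 e1 + c_2 e2 and solve for the c_i.
System: -2c_1 + 2c_2 = 10, 2c_1 + c_2 = -4; solving gives c_1 = -3, c_2 = 2.
Check: -3e1 + 2e2 = [10, -4].

[-3, 2]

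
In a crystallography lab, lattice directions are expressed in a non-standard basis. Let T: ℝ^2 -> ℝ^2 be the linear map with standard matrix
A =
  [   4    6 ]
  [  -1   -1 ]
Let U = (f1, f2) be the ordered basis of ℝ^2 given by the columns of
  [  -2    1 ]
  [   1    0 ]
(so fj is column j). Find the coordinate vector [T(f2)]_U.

Column 2 of [T]_U is the U-coordinate vector of T(f2).
In standard coordinates T(f2) = A f2 = <4, -1>.
Converting to U: <4, -1> = -f1 + 2f2, so the coordinate vector is <-1, 2>.

<-1, 2>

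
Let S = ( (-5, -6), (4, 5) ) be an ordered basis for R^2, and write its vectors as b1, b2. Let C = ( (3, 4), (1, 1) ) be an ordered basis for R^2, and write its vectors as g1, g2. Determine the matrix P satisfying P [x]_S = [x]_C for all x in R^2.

Take x = bj: its S-coordinates are the j-th standard unit vector, so P e_j — column j of P — equals [bj]_C.
b1 = -g1 - 2g2, giving column 1 = (-1, -2); repeating for each j gives P = [[-1, 1], [-2, 1]].

[[-1, 1], [-2, 1]]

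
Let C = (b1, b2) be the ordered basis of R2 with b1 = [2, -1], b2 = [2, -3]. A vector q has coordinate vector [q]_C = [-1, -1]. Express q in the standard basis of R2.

[-4, 4]

By definition q = -b1 - b2.
Summing componentwise gives [-4, 4].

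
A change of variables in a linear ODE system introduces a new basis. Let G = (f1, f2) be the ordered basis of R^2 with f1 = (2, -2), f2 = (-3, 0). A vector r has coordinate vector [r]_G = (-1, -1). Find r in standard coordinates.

By definition r = -f1 - f2.
Summing componentwise gives (1, 2).

(1, 2)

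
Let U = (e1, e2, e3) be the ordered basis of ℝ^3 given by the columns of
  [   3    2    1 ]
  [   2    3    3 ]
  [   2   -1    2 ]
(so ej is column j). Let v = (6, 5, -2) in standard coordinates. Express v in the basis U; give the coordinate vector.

We seek scalars with c_1 e1 + ... + c_3 e3 = v; equivalently solve M c = v where the columns of M are e1, ..., e3.
Solving this 3x3 system gives c = (1, 2, -1).
Check: e1 + 2e2 - e3 = (6, 5, -2).

(1, 2, -1)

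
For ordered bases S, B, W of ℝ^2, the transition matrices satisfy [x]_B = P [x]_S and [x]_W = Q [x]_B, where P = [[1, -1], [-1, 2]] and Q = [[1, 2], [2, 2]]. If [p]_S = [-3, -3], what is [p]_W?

First [p]_B = P [p]_S = [0, -3].
Then [p]_W = Q [p]_B = [-6, -6].

[-6, -6]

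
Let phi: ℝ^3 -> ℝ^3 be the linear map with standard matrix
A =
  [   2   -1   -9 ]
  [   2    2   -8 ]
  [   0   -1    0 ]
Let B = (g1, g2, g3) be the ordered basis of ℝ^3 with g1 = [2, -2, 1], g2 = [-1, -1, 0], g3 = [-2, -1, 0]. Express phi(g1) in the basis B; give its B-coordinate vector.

Compute phi(g1) = A g1 = [-3, -8, 2] in standard coordinates.
Then write this in B-coordinates: solve for y in y_1 g1 + ... + y_3 g3 = [-3, -8, 2].
This gives y = [2, 1, 3], which is column 1 of [phi]_B.

[2, 1, 3]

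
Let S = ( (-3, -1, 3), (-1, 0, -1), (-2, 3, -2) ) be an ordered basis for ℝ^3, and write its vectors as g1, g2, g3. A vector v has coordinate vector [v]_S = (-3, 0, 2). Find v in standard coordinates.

(5, 9, -13)

The coordinates say v = -3g1 + 0·g2 + 2g3; adding the scaled basis vectors gives (5, 9, -13).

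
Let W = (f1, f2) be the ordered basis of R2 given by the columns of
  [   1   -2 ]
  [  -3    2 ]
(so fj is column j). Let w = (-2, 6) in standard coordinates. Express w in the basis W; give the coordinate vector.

(-2, 0)

[w]_W is the unique c with M c = w, where M has columns f1, f2.
System: c_1 - 2c_2 = -2, -3c_1 + 2c_2 = 6; solving gives c_1 = -2, c_2 = 0.
Check: -2f1 + 0·f2 = (-2, 6).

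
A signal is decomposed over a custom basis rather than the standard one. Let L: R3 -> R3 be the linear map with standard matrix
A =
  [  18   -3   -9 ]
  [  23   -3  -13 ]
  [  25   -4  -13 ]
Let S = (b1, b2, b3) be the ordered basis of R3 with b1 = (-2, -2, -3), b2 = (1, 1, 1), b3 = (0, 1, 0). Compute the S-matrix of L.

[[0, -2, 1], [-3, 2, -1], [2, 1, 0]]

With P the matrix whose columns are b1, ..., b3, [L]_S = P^(-1) A P.
Column by column: L(b1) = A b1 = (-3, -1, -3); its S-coordinates (0, -3, 2) give column 1.
Continuing for each basis vector yields [L]_S = [[0, -2, 1], [-3, 2, -1], [2, 1, 0]].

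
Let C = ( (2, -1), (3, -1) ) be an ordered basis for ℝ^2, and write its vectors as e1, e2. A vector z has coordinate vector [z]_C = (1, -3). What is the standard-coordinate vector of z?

z = M [z]_C, where M has columns e1, e2.
Carrying out the matrix-vector product, z = (-7, 2).

(-7, 2)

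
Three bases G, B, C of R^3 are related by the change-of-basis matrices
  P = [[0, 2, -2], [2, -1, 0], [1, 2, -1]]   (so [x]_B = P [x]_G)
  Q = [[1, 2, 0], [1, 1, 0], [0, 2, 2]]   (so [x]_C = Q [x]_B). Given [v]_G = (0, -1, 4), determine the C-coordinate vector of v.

First [v]_B = P [v]_G = (-10, 1, -6).
Then [v]_C = Q [v]_B = (-8, -9, -10).

(-8, -9, -10)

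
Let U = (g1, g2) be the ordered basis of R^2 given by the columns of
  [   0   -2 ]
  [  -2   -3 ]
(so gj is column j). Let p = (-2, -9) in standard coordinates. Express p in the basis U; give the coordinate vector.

(3, 1)

We seek scalars with c_1 g1 + c_2 g2 = p; equivalently solve M c = p where the columns of M are g1, g2.
System: 0c_1 - 2c_2 = -2, -2c_1 - 3c_2 = -9; solving gives c_1 = 3, c_2 = 1.
Check: 3g1 + g2 = (-2, -9).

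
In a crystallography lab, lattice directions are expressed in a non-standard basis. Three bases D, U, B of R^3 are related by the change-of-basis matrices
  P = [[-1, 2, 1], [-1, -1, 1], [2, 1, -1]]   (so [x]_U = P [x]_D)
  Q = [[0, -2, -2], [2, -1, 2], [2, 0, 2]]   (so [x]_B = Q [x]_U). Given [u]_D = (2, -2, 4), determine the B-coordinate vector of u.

(-4, -12, -8)

Apply P to get U-coordinates (-2, 4, -2), then Q to get B-coordinates.
The result is [u]_B = (-4, -12, -8).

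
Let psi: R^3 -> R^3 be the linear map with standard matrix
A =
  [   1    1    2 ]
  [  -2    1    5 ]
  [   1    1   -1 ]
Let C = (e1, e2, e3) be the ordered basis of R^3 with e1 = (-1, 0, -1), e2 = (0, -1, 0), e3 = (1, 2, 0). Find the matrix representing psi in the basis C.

[[0, 1, -3], [-3, 1, 0], [-3, 0, 0]]

Let P have columns e1, ..., e3. Then [psi]_C = P^(-1) A P.
Here det P = -1, so P^(-1) is integer; computing A P first and then P^(-1)(A P) gives [[0, 1, -3], [-3, 1, 0], [-3, 0, 0]].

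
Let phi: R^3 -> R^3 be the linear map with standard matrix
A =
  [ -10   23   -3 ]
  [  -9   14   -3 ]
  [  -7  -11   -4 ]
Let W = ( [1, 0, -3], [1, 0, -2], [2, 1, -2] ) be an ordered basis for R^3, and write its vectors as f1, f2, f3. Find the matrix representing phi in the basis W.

With P the matrix whose columns are f1, ..., f3, [phi]_W = P^(-1) A P.
Column by column: phi(f1) = A f1 = [-1, 0, 5]; its W-coordinates [-3, 2, 0] give column 1.
Continuing for each basis vector yields [phi]_W = [[-3, 1, 3], [2, 1, 2], [0, -3, 2]].

[[-3, 1, 3], [2, 1, 2], [0, -3, 2]]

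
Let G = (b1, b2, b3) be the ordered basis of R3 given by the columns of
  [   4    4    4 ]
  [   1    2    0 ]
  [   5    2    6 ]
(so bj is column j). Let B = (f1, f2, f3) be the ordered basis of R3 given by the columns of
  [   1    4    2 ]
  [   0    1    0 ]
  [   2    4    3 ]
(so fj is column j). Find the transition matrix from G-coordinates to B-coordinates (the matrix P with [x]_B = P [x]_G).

Take x = bj: its G-coordinates are the j-th standard unit vector, so P e_j — column j of P — equals [bj]_B.
b1 = 2f1 + f2 - f3, giving column 1 = <2, 1, -1>; repeating for each j gives P = [[2, 0, 0], [1, 2, 0], [-1, -2, 2]].

[[2, 0, 0], [1, 2, 0], [-1, -2, 2]]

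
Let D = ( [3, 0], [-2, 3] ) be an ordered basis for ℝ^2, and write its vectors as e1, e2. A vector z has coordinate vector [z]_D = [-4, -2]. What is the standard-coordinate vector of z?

The coordinates say z = -4e1 - 2e2; adding the scaled basis vectors gives [-8, -6].

[-8, -6]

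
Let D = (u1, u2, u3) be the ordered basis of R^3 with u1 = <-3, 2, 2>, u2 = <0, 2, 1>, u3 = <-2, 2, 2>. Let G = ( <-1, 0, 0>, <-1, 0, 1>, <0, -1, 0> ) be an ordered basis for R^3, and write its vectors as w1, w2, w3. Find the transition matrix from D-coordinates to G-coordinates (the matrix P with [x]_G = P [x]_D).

[[1, -1, 0], [2, 1, 2], [-2, -2, -2]]

Let M have columns uj and N have columns wj. Then for every x, N [x]_G = x = M [x]_D, so P = N^(-1) M.
Since det N = -1, N^(-1) has integer entries; multiplying gives P = [[1, -1, 0], [2, 1, 2], [-2, -2, -2]].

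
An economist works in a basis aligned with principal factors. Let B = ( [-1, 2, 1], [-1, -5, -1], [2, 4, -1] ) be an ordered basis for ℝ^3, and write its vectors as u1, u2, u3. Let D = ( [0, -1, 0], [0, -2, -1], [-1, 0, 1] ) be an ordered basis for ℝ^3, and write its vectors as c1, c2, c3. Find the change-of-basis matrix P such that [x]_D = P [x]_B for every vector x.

Let M have columns uj and N have columns cj. Then for every x, N [x]_D = x = M [x]_B, so P = N^(-1) M.
Since det N = -1, N^(-1) has integer entries; multiplying gives P = [[-2, 1, -2], [0, 2, -1], [1, 1, -2]].

[[-2, 1, -2], [0, 2, -1], [1, 1, -2]]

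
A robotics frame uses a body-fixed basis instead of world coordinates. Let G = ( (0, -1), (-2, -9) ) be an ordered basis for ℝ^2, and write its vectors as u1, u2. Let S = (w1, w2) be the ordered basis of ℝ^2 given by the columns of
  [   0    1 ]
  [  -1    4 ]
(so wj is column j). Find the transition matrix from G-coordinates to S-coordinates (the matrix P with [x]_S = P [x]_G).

Column j of P is [uj]_S, since P maps G-coordinates to S-coordinates.
Expressing u1 in S: u1 = w1 + 0·w2, so column 1 of P is (1, 0).
Doing the same for each uj gives P = [[1, 1], [0, -2]].

[[1, 1], [0, -2]]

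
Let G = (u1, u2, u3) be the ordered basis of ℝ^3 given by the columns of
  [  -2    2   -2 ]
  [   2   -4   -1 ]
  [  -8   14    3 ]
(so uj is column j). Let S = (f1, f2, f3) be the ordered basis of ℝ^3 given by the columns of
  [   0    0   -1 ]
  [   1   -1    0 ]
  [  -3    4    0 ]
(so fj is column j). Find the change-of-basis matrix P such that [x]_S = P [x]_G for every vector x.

Column j of P is [uj]_S, since P maps G-coordinates to S-coordinates.
Expressing u1 in S: u1 = 0·f1 - 2f2 + 2f3, so column 1 of P is <0, -2, 2>.
Doing the same for each uj gives P = [[0, -2, -1], [-2, 2, 0], [2, -2, 2]].

[[0, -2, -1], [-2, 2, 0], [2, -2, 2]]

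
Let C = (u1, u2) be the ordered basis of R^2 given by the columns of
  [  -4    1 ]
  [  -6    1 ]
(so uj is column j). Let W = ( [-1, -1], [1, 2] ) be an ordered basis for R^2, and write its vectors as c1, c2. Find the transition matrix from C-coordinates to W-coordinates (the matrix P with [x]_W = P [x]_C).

[[2, -1], [-2, 0]]

Take x = uj: its C-coordinates are the j-th standard unit vector, so P e_j — column j of P — equals [uj]_W.
u1 = 2c1 - 2c2, giving column 1 = [2, -2]; repeating for each j gives P = [[2, -1], [-2, 0]].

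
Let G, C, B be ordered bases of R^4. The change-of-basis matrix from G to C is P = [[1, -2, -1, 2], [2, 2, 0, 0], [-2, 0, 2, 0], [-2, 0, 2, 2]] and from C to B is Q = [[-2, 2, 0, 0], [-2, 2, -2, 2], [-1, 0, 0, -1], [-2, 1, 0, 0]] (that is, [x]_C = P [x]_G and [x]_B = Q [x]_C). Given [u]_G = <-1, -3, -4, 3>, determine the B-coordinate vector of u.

<-46, -34, -15, -38>

Apply P to get C-coordinates <15, -8, -6, 0>, then Q to get B-coordinates.
The result is [u]_B = <-46, -34, -15, -38>.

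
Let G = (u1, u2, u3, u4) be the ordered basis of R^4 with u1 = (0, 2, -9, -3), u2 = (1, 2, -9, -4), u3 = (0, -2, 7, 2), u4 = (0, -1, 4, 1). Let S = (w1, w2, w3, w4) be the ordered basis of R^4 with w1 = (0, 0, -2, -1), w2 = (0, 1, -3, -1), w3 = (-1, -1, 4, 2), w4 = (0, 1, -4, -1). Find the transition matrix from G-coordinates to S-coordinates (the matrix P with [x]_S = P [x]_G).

Let M have columns uj and N have columns wj. Then for every x, N [x]_S = x = M [x]_G, so P = N^(-1) M.
Since det N = -1, N^(-1) has integer entries; multiplying gives P = [[1, 1, 0, 0], [1, 1, -1, 0], [0, -1, 0, 0], [1, 0, -1, -1]].

[[1, 1, 0, 0], [1, 1, -1, 0], [0, -1, 0, 0], [1, 0, -1, -1]]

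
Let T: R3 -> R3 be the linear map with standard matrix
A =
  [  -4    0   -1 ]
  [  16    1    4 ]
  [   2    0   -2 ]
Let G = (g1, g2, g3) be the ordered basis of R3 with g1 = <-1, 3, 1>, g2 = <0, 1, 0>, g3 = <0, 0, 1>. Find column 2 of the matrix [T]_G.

Column 2 of [T]_G is the G-coordinate vector of T(g2).
In standard coordinates T(g2) = A g2 = <0, 1, 0>.
Converting to G: <0, 1, 0> = 0·g1 + g2 + 0·g3, so the coordinate vector is <0, 1, 0>.

<0, 1, 0>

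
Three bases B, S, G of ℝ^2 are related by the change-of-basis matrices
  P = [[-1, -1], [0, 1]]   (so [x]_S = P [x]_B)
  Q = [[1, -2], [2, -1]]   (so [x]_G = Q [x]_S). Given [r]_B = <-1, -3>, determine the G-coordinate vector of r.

<10, 11>

First [r]_S = P [r]_B = <4, -3>.
Then [r]_G = Q [r]_S = <10, 11>.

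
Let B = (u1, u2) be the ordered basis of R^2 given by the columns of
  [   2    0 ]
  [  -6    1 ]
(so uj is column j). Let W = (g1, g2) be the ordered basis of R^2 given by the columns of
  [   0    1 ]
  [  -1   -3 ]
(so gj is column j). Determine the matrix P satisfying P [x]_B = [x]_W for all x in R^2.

[[0, -1], [2, 0]]

Take x = uj: its B-coordinates are the j-th standard unit vector, so P e_j — column j of P — equals [uj]_W.
u1 = 0·g1 + 2g2, giving column 1 = <0, 2>; repeating for each j gives P = [[0, -1], [2, 0]].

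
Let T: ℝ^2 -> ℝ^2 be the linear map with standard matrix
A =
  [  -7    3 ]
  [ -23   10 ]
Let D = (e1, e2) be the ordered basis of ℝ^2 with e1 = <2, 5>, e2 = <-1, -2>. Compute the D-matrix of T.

[[2, 1], [3, 1]]

The j-th column of [T]_D is [T(ej)]_D.
T(e1) = A e1 = <1, 4> = 2e1 + 3e2, so column 1 is <2, 3>.
Repeating for e2 and assembling the columns gives [[2, 1], [3, 1]].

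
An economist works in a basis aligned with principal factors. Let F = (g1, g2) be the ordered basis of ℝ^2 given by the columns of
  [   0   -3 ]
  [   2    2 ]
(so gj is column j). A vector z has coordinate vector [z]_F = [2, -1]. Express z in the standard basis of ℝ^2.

[3, 2]

The coordinates say z = 2g1 - g2; adding the scaled basis vectors gives [3, 2].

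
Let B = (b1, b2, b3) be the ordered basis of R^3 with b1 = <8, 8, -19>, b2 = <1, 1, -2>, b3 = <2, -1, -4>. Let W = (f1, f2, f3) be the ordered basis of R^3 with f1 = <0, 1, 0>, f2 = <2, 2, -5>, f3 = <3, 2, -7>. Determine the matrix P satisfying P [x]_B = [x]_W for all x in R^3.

Column j of P is [bj]_W, since P maps B-coordinates to W-coordinates.
Expressing b1 in W: b1 = 2f1 + f2 + 2f3, so column 1 of P is <2, 1, 2>.
Doing the same for each bj gives P = [[2, 1, -1], [1, -1, -2], [2, 1, 2]].

[[2, 1, -1], [1, -1, -2], [2, 1, 2]]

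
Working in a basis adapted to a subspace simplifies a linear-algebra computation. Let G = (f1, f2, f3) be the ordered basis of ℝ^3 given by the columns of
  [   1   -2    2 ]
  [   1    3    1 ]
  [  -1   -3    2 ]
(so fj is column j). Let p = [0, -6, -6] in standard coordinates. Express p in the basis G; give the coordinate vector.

[4, -2, -4]

Write p = c_1 f1 + ... + c_3 f3 and solve for the c_i.
Row-reducing the augmented matrix [M | p] gives c = (4, -2, -4).
Check: 4f1 - 2f2 - 4f3 = [0, -6, -6].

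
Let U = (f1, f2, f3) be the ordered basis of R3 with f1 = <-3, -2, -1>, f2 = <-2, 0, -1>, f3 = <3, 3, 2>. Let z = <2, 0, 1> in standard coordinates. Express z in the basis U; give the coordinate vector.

<0, -1, 0>

[z]_U is the unique c with M c = z, where M has columns f1, ..., f3.
Solving this 3x3 system gives c = (0, -1, 0).
Check: 0·f1 - f2 + 0·f3 = <2, 0, 1>.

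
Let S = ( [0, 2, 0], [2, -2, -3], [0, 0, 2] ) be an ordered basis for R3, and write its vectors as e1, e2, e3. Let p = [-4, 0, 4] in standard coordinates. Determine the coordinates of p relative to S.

[-2, -2, -1]

[p]_S is the unique c with M c = p, where M has columns e1, ..., e3.
Solving this 3x3 system gives c = (-2, -2, -1).
Check: -2e1 - 2e2 - e3 = [-4, 0, 4].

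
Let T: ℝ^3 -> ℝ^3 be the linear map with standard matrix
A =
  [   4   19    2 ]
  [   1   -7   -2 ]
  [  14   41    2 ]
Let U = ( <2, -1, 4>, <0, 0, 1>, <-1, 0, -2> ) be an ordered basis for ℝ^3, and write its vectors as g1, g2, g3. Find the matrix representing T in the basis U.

[[-1, 2, -3], [1, -2, -2], [1, 2, 2]]

The j-th column of [T]_U is [T(gj)]_U.
T(g1) = A g1 = <-3, 1, -5> = -g1 + g2 + g3, so column 1 is <-1, 1, 1>.
Repeating for g2, g3 and assembling the columns gives [[-1, 2, -3], [1, -2, -2], [1, 2, 2]].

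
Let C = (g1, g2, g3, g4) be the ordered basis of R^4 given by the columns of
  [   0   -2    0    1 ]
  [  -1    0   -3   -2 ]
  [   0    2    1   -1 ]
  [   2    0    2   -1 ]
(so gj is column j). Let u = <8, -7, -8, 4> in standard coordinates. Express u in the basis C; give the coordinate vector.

<3, -3, 0, 2>

[u]_C is the unique c with M c = u, where M has columns g1, ..., g4.
Solving this 4x4 system gives c = (3, -3, 0, 2).
Check: 3g1 - 3g2 + 0·g3 + 2g4 = <8, -7, -8, 4>.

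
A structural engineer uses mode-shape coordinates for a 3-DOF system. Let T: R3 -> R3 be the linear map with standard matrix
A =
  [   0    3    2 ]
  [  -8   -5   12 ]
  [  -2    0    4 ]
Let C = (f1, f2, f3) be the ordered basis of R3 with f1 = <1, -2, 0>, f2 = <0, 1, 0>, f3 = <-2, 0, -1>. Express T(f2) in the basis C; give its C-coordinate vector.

<3, 1, 0>

Compute T(f2) = A f2 = <3, -5, 0> in standard coordinates.
Then write this in C-coordinates: solve for y in y_1 f1 + ... + y_3 f3 = <3, -5, 0>.
This gives y = <3, 1, 0>, which is column 2 of [T]_C.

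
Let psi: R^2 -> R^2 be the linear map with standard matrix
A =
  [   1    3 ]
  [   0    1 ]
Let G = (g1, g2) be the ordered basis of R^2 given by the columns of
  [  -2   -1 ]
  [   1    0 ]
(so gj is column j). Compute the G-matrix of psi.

[[1, 0], [-3, 1]]

With P the matrix whose columns are g1, g2, [psi]_G = P^(-1) A P.
Column by column: psi(g1) = A g1 = <1, 1>; its G-coordinates <1, -3> give column 1.
Continuing for each basis vector yields [psi]_G = [[1, 0], [-3, 1]].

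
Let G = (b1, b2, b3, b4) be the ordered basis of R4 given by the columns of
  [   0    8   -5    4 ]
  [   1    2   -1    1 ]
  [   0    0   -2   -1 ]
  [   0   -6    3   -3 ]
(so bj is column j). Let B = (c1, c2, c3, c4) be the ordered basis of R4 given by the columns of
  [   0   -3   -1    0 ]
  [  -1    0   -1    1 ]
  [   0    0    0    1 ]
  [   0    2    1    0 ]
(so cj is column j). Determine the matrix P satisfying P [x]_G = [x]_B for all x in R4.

Take x = bj: its G-coordinates are the j-th standard unit vector, so P e_j — column j of P — equals [bj]_B.
b1 = -c1 + 0·c2 + 0·c3 + 0·c4, giving column 1 = <-1, 0, 0, 0>; repeating for each j gives P = [[-1, 0, 0, -1], [0, -2, 2, -1], [0, -2, -1, -1], [0, 0, -2, -1]].

[[-1, 0, 0, -1], [0, -2, 2, -1], [0, -2, -1, -1], [0, 0, -2, -1]]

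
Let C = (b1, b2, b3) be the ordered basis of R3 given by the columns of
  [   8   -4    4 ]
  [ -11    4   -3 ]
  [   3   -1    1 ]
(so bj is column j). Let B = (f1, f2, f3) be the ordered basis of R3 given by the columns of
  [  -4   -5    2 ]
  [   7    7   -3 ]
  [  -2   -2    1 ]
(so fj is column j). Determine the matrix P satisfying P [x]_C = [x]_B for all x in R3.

Take x = bj: its C-coordinates are the j-th standard unit vector, so P e_j — column j of P — equals [bj]_B.
b1 = 0·f1 - 2f2 - f3, giving column 1 = [0, -2, -1]; repeating for each j gives P = [[0, -1, 2], [-2, 2, -2], [-1, 1, 1]].

[[0, -1, 2], [-2, 2, -2], [-1, 1, 1]]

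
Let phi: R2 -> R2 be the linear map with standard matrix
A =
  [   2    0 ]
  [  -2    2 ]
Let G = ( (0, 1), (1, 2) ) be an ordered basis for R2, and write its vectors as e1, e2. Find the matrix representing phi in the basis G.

With P the matrix whose columns are e1, e2, [phi]_G = P^(-1) A P.
Column by column: phi(e1) = A e1 = (0, 2); its G-coordinates (2, 0) give column 1.
Continuing for each basis vector yields [phi]_G = [[2, -2], [0, 2]].

[[2, -2], [0, 2]]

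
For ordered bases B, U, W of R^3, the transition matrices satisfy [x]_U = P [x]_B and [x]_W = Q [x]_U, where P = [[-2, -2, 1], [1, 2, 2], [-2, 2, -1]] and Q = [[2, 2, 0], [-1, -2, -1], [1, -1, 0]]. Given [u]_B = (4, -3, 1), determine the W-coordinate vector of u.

(-2, 16, -1)

Apply P to get U-coordinates (-1, 0, -15), then Q to get W-coordinates.
The result is [u]_W = (-2, 16, -1).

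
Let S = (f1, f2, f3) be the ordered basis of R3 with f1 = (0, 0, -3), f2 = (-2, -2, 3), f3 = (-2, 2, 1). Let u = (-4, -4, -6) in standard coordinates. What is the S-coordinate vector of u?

Write u = c_1 f1 + ... + c_3 f3 and solve for the c_i.
Row-reducing the augmented matrix [M | u] gives c = (4, 2, 0).
Check: 4f1 + 2f2 + 0·f3 = (-4, -4, -6).

(4, 2, 0)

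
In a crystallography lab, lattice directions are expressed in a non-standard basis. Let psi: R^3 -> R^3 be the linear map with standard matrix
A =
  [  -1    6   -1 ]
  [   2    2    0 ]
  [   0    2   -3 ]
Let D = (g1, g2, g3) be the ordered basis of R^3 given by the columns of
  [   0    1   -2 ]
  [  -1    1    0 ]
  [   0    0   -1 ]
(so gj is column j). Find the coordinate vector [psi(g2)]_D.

[-3, 1, -2]

Column 2 of [psi]_D is the D-coordinate vector of psi(g2).
In standard coordinates psi(g2) = A g2 = [5, 4, 2].
Converting to D: [5, 4, 2] = -3g1 + g2 - 2g3, so the coordinate vector is [-3, 1, -2].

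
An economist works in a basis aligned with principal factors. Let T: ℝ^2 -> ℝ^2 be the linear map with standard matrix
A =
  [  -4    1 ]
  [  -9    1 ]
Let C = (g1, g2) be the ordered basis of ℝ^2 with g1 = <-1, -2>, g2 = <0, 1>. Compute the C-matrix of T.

With P the matrix whose columns are g1, g2, [T]_C = P^(-1) A P.
Column by column: T(g1) = A g1 = <2, 7>; its C-coordinates <-2, 3> give column 1.
Continuing for each basis vector yields [T]_C = [[-2, -1], [3, -1]].

[[-2, -1], [3, -1]]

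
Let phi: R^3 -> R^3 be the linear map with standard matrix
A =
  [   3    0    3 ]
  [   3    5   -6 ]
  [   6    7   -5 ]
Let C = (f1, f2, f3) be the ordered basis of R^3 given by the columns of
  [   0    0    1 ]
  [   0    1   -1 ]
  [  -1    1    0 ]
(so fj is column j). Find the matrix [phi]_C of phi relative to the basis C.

With P the matrix whose columns are f1, ..., f3, [phi]_C = P^(-1) A P.
Column by column: phi(f1) = A f1 = <-3, 6, 5>; its C-coordinates <-2, 3, -3> give column 1.
Continuing for each basis vector yields [phi]_C = [[-2, 0, 2], [3, 2, 1], [-3, 3, 3]].

[[-2, 0, 2], [3, 2, 1], [-3, 3, 3]]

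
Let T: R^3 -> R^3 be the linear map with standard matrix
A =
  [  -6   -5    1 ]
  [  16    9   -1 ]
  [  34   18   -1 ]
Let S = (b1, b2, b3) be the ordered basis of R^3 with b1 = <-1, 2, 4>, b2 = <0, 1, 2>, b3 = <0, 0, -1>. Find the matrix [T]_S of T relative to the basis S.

[[0, 3, 1], [-2, 1, -1], [-2, -2, 1]]

With P the matrix whose columns are b1, ..., b3, [T]_S = P^(-1) A P.
Column by column: T(b1) = A b1 = <0, -2, -2>; its S-coordinates <0, -2, -2> give column 1.
Continuing for each basis vector yields [T]_S = [[0, 3, 1], [-2, 1, -1], [-2, -2, 1]].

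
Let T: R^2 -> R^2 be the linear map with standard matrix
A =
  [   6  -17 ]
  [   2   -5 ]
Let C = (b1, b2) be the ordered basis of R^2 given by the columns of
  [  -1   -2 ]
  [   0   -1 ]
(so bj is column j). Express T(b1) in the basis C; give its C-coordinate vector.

(2, 2)

Compute T(b1) = A b1 = (-6, -2) in standard coordinates.
Then write this in C-coordinates: solve for y in y_1 b1 + y_2 b2 = (-6, -2).
This gives y = (2, 2), which is column 1 of [T]_C.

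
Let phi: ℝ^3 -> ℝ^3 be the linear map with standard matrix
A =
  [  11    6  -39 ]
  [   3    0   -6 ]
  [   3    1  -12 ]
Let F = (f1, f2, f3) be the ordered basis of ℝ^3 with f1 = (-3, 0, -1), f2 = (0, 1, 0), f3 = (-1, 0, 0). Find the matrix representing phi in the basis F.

[[-3, -1, 3], [-3, 0, -3], [3, -3, 2]]

The j-th column of [phi]_F is [phi(fj)]_F.
phi(f1) = A f1 = (6, -3, 3) = -3f1 - 3f2 + 3f3, so column 1 is (-3, -3, 3).
Repeating for f2, f3 and assembling the columns gives [[-3, -1, 3], [-3, 0, -3], [3, -3, 2]].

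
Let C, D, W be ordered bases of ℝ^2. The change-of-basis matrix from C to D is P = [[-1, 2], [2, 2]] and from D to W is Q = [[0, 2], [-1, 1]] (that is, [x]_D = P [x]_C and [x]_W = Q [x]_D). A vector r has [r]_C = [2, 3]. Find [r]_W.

First [r]_D = P [r]_C = [4, 10].
Then [r]_W = Q [r]_D = [20, 6].

[20, 6]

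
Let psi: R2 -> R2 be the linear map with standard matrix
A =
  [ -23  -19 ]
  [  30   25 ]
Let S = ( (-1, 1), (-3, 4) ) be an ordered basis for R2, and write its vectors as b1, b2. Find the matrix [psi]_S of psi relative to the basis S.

[[-1, -2], [-1, 3]]

Let P have columns b1, b2. Then [psi]_S = P^(-1) A P.
Here det P = -1, so P^(-1) is integer; computing A P first and then P^(-1)(A P) gives [[-1, -2], [-1, 3]].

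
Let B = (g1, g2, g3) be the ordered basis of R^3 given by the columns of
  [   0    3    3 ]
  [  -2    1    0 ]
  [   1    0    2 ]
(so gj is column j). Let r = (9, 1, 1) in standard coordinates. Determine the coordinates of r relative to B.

Write r = c_1 g1 + ... + c_3 g3 and solve for the c_i.
Solving this 3x3 system gives c = (1, 3, 0).
Check: g1 + 3g2 + 0·g3 = (9, 1, 1).

(1, 3, 0)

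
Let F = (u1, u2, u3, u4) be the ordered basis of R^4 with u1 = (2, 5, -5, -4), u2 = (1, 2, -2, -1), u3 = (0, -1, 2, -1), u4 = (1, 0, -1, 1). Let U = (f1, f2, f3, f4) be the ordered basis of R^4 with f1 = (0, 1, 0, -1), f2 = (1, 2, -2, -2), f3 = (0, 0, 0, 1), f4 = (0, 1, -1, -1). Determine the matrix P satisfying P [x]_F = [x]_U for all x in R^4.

Column j of P is [uj]_U, since P maps F-coordinates to U-coordinates.
Expressing u1 in U: u1 = 0·f1 + 2f2 + f3 + f4, so column 1 of P is (0, 2, 1, 1).
Doing the same for each uj gives P = [[0, 0, 1, -1], [2, 1, 0, 1], [1, 1, -2, 1], [1, 0, -2, -1]].

[[0, 0, 1, -1], [2, 1, 0, 1], [1, 1, -2, 1], [1, 0, -2, -1]]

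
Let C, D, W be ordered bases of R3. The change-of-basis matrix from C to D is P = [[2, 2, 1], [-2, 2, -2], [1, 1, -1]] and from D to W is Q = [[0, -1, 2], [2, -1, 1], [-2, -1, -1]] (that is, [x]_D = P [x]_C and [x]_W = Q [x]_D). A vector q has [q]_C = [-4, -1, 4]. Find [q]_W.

[-16, -19, 23]

First [q]_D = P [q]_C = [-6, -2, -9].
Then [q]_W = Q [q]_D = [-16, -19, 23].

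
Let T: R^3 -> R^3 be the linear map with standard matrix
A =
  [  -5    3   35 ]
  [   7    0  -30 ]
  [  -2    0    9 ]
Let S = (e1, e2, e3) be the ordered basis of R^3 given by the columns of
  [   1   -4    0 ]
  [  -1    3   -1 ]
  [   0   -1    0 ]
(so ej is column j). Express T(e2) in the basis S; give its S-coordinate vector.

[-2, 1, 3]

Column 2 of [T]_S is the S-coordinate vector of T(e2).
In standard coordinates T(e2) = A e2 = [-6, 2, -1].
Converting to S: [-6, 2, -1] = -2e1 + e2 + 3e3, so the coordinate vector is [-2, 1, 3].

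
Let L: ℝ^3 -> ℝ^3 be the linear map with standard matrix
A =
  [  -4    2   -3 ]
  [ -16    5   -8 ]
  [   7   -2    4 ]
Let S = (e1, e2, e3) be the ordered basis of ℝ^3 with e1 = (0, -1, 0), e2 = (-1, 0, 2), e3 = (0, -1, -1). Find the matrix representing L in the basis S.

The j-th column of [L]_S is [L(ej)]_S.
L(e1) = A e1 = (-2, -5, 2) = 3e1 + 2e2 + 2e3, so column 1 is (3, 2, 2).
Repeating for e2, e3 and assembling the columns gives [[3, -3, -3], [2, 2, -1], [2, 3, 0]].

[[3, -3, -3], [2, 2, -1], [2, 3, 0]]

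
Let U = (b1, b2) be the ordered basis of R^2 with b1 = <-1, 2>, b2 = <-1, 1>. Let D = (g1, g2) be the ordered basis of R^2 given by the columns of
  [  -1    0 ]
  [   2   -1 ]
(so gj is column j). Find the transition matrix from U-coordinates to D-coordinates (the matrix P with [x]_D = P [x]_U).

Let M have columns bj and N have columns gj. Then for every x, N [x]_D = x = M [x]_U, so P = N^(-1) M.
Since det N = 1, N^(-1) has integer entries; multiplying gives P = [[1, 1], [0, 1]].

[[1, 1], [0, 1]]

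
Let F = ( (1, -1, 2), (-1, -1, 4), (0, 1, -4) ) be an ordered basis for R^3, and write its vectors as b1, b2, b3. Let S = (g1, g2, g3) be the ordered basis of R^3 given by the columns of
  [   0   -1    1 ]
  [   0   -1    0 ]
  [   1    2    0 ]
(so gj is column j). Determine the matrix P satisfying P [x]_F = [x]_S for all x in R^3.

[[0, 2, -2], [1, 1, -1], [2, 0, -1]]

Column j of P is [bj]_S, since P maps F-coordinates to S-coordinates.
Expressing b1 in S: b1 = 0·g1 + g2 + 2g3, so column 1 of P is (0, 1, 2).
Doing the same for each bj gives P = [[0, 2, -2], [1, 1, -1], [2, 0, -1]].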